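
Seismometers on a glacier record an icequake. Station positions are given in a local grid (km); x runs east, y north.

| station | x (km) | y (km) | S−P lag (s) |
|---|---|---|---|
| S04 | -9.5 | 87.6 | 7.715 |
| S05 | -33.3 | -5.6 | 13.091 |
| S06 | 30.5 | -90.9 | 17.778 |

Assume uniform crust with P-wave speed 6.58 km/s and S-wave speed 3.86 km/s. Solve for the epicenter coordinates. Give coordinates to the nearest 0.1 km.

x ≈ 60.9 km, y ≈ 72.3 km

Distance from S−P lag: d = Δt · v_P v_S / (v_P − v_S) = Δt · (6.58·3.86)/(6.58−3.86) ≈ 9.3378·Δt.
So d_S04 = 72.04, d_S05 = 122.24, d_S06 = 166.01 km.
Circle about each station: (x + 9.5)² + (y − 87.6)² = 72.04²; (x + 33.3)² + (y + 5.6)² = 122.24²; (x − 30.5)² + (y + 90.9)² = 166.01².
Subtracting the S04 equation from the S05 and S06 equations removes the quadratic terms:
-47.6 x − 186.4 y = -16376.62
80.0 x − 357.0 y = -20940.51
Solving the 2×2 system: x ≈ 60.9, y ≈ 72.3 km.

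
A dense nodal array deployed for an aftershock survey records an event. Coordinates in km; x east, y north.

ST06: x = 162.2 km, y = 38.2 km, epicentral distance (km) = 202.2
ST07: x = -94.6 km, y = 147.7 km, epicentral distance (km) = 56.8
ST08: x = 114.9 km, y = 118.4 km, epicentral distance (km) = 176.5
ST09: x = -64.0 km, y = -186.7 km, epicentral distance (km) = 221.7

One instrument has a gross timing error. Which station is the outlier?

Solve using three stations at a time. Using ST06, ST08, ST09 (subtract circle equations pairwise → linear system) gives (x, y) ≈ (-40.0, 33.7).
Distances from that point to each station vs reported:
  ST06: calculated 202.2 vs reported 202.2 → residual 0.0 km
  ST07: calculated 126.4 vs reported 56.8 → residual 69.6 km
  ST08: calculated 176.5 vs reported 176.5 → residual 0.0 km
  ST09: calculated 221.7 vs reported 221.7 → residual 0.0 km
ST06, ST08, ST09 are mutually consistent (residuals ≈ 0); ST07 is off by 69.6 km.

ST07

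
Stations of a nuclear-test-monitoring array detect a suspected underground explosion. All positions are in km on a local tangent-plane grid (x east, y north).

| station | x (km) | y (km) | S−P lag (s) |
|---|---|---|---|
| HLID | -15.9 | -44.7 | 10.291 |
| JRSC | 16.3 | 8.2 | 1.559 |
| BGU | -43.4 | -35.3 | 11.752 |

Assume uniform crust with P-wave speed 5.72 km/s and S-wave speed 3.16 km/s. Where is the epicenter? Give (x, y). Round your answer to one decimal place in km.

x ≈ 19.6 km, y ≈ 18.7 km

Distance from S−P lag: d = Δt · v_P v_S / (v_P − v_S) = Δt · (5.72·3.16)/(5.72−3.16) ≈ 7.0606·Δt.
So d_HLID = 72.66, d_JRSC = 11.01, d_BGU = 82.98 km.
Circle about each station: (x + 15.9)² + (y + 44.7)² = 72.66²; (x − 16.3)² + (y − 8.2)² = 11.01²; (x + 43.4)² + (y + 35.3)² = 82.98².
Subtracting the HLID equation from the JRSC and BGU equations removes the quadratic terms:
64.4 x + 105.8 y = 3240.29
-55.0 x + 18.8 y = -727.45
Solving the 2×2 system: x ≈ 19.6, y ≈ 18.7 km.
Check against HLID (with the unrounded x, y): √((x + 15.9)²+(y + 44.7)²) = 72.66 ≈ 72.66 km. ✓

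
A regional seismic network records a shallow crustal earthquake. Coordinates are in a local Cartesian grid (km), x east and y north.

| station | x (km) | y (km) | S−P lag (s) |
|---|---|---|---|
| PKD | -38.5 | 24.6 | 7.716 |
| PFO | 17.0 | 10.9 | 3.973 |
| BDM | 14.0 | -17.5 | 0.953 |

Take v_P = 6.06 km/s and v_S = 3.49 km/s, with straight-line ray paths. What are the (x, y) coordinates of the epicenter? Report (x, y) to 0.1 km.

Distance from S−P lag: d = Δt · v_P v_S / (v_P − v_S) = Δt · (6.06·3.49)/(6.06−3.49) ≈ 8.2293·Δt.
So d_PKD = 63.50, d_PFO = 32.70, d_BDM = 7.84 km.
Circle about each station: (x + 38.5)² + (y − 24.6)² = 63.50²; (x − 17.0)² + (y − 10.9)² = 32.70²; (x − 14.0)² + (y + 17.5)² = 7.84².
Subtracting pairs of circle equations eliminates x²+y² and gives linear equations (the radical axes):
111.0 x − 27.4 y = 1283.36
105.0 x − 84.2 y = 2385.62
Solving the 2×2 system: x ≈ 6.6, y ≈ -20.1 km.

(6.6, -20.1)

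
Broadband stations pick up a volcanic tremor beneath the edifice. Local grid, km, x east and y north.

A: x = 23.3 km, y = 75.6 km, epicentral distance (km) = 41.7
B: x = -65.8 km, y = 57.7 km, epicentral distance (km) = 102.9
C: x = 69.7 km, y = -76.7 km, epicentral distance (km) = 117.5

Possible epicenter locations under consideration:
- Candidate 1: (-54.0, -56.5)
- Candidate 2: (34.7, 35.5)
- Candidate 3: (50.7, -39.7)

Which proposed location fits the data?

Candidate 2

For each candidate, compare |candidate − station| to the reported distance:
Candidate 1: residuals A 111.4, B 11.9, C 7.8 → max 111.4 km
Candidate 2: residuals A 0.0, B 0.0, C 0.0 → max 0.0 km
Candidate 3: residuals A 76.8, B 49.0, C 75.9 → max 76.8 km
Only Candidate 2 has all residuals ≈ 0.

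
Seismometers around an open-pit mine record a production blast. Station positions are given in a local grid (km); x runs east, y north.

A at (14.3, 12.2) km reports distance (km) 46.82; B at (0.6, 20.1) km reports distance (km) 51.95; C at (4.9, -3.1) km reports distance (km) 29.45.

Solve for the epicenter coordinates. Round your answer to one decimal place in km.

-1.7 km east, -31.8 km north

Circle about each station: (x − 14.3)² + (y − 12.2)² = 46.82²; (x − 0.6)² + (y − 20.1)² = 51.95²; (x − 4.9)² + (y + 3.1)² = 29.45².
Subtracting pairs of circle equations eliminates x²+y² and gives linear equations (the radical axes):
-27.4 x + 15.8 y = -455.65
-18.8 x − 30.6 y = 1005.10
Solving the 2×2 system: x ≈ -1.7, y ≈ -31.8 km.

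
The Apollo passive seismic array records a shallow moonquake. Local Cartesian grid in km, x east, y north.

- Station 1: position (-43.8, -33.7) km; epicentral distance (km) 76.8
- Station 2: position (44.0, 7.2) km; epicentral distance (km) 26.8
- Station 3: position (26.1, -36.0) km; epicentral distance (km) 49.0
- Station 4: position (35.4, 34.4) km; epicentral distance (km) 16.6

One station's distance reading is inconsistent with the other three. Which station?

Solve using three stations at a time. Using Station 1, Station 2, Station 3 (subtract circle equations pairwise → linear system) gives (x, y) ≈ (17.7, 12.3).
Distances from that point to each station vs reported:
  Station 1: calculated 76.8 vs reported 76.8 → residual 0.0 km
  Station 2: calculated 26.8 vs reported 26.8 → residual 0.0 km
  Station 3: calculated 49.0 vs reported 49.0 → residual 0.0 km
  Station 4: calculated 28.3 vs reported 16.6 → residual 11.7 km
Station 1, Station 2, Station 3 are mutually consistent (residuals ≈ 0); Station 4 is off by 11.7 km.

Station 4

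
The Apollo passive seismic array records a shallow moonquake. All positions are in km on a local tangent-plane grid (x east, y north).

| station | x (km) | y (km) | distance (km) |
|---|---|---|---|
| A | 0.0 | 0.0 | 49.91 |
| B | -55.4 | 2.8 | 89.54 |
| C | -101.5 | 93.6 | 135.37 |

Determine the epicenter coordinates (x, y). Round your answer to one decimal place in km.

x ≈ 24.3 km, y ≈ 43.6 km

Circle about each station: x² + y² = 49.91²; (x + 55.4)² + (y − 2.8)² = 89.54²; (x + 101.5)² + (y − 93.6)² = 135.37².
Subtracting the A equation from the B and C equations removes the quadratic terms:
-110.8 x + 5.6 y = -2449.40
-203.0 x + 187.2 y = 3229.18
Solving the 2×2 system: x ≈ 24.3, y ≈ 43.6 km.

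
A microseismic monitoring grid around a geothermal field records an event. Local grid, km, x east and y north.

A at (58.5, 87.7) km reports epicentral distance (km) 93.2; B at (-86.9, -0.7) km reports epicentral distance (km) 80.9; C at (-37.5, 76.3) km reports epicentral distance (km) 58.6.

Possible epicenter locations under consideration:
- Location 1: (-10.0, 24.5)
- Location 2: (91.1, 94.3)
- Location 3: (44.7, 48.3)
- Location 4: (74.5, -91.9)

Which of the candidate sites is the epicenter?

Location 1

For each candidate, compare |candidate − station| to the reported distance:
Location 1: residuals A 0.0, B 0.0, C 0.0 → max 0.0 km
Location 2: residuals A 59.9, B 120.9, C 71.3 → max 120.9 km
Location 3: residuals A 51.5, B 59.5, C 28.2 → max 59.5 km
Location 4: residuals A 87.1, B 104.5, C 143.5 → max 143.5 km
Only Location 1 has all residuals ≈ 0.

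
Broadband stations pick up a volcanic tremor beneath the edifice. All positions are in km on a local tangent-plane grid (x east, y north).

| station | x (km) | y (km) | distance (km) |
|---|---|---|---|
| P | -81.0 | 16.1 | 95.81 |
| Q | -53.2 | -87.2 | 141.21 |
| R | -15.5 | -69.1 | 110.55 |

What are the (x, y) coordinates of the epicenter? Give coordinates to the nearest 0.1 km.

Circle about each station: (x + 81.0)² + (y − 16.1)² = 95.81²; (x + 53.2)² + (y + 87.2)² = 141.21²; (x + 15.5)² + (y + 69.1)² = 110.55².
Subtracting the P equation from the Q and R equations removes the quadratic terms:
55.6 x − 206.6 y = -7146.84
131.0 x − 170.4 y = -4846.90
Solving the 2×2 system: x ≈ 12.3, y ≈ 37.9 km.

12.3 km east, 37.9 km north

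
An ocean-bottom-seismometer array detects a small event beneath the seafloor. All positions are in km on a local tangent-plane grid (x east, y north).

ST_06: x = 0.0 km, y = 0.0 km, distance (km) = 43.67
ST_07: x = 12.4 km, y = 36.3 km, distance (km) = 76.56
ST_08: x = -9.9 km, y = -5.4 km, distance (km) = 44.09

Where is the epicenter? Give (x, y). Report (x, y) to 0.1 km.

x ≈ 17.3 km, y ≈ -40.1 km

Circle about each station: x² + y² = 43.67²; (x − 12.4)² + (y − 36.3)² = 76.56²; (x + 9.9)² + (y + 5.4)² = 44.09².
Subtracting the ST_06 equation from the ST_07 and ST_08 equations removes the quadratic terms:
24.8 x + 72.6 y = -2482.91
-19.8 x − 10.8 y = 90.31
Solving the 2×2 system: x ≈ 17.3, y ≈ -40.1 km.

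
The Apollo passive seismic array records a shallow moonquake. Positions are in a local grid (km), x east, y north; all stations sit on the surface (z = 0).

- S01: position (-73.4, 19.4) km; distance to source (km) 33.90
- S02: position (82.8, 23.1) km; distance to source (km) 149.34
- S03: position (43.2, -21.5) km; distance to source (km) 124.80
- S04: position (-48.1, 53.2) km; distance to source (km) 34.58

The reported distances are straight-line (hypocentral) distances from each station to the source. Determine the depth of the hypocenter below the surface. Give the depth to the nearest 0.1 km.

26.8 km

Each station gives a sphere (x−x_i)² + (y−y_i)² + z² = d_i² (stations at z=0).
Subtracting the S01 sphere from S02 and S03: z² cancels, leaving linear equations in x and y:
312.4 x + 7.4 y = -19527.70
233.2 x − 81.8 y = -17861.26
Solving: x ≈ -63.400, y ≈ 37.610 km (keep extra digits for the depth step; rounded: -63.4, 37.6).
Then from the S01 sphere: z² = 33.90² − (x + 73.4)² − (y − 19.4)² with x = -63.400, y = 37.610, so z ≈ 26.788 ≈ 26.8 km.
Check against S04 (with the unrounded solution): distance 34.56 ≈ 34.58 km. ✓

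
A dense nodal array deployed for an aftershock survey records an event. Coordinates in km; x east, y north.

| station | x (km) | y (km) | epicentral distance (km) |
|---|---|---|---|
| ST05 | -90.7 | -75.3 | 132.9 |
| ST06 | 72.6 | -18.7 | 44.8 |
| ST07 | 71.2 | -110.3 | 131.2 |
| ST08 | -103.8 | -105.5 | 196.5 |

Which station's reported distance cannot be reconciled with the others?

Solve using three stations at a time. Using ST06, ST07, ST08 (subtract circle equations pairwise → linear system) gives (x, y) ≈ (48.3, 18.9).
Distances from that point to each station vs reported:
  ST05: calculated 167.9 vs reported 132.9 → residual 35.0 km
  ST06: calculated 44.7 vs reported 44.8 → residual 0.1 km
  ST07: calculated 131.2 vs reported 131.2 → residual 0.0 km
  ST08: calculated 196.5 vs reported 196.5 → residual 0.0 km
ST06, ST07, ST08 are mutually consistent (residuals ≈ 0); ST05 is off by 35.0 km.

ST05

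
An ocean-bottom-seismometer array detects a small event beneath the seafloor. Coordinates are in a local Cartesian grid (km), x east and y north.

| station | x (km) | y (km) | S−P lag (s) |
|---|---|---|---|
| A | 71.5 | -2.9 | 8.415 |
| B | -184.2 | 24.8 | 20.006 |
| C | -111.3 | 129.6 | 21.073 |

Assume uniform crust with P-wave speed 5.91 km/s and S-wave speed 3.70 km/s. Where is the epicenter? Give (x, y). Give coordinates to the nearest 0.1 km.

(0.5, -46.4)

Distance from S−P lag: d = Δt · v_P v_S / (v_P − v_S) = Δt · (5.91·3.70)/(5.91−3.70) ≈ 9.8946·Δt.
So d_A = 83.26, d_B = 197.95, d_C = 208.51 km.
Circle about each station: (x − 71.5)² + (y + 2.9)² = 83.26²; (x + 184.2)² + (y − 24.8)² = 197.95²; (x + 111.3)² + (y − 129.6)² = 208.51².
Subtracting the A equation from the B and C equations removes the quadratic terms:
-511.4 x + 55.4 y = -2827.95
-365.6 x + 265.0 y = -12481.00
Solving the 2×2 system: x ≈ 0.5, y ≈ -46.4 km.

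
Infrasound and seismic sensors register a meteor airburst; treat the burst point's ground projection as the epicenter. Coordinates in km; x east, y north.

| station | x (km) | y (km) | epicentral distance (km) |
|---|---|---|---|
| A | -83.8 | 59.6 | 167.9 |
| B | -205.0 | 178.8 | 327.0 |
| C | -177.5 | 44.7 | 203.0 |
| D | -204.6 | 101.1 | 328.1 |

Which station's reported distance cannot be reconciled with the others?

Solve using three stations at a time. Using A, B, C (subtract circle equations pairwise → linear system) gives (x, y) ≈ (-36.7, -101.6).
Distances from that point to each station vs reported:
  A: calculated 167.9 vs reported 167.9 → residual 0.0 km
  B: calculated 327.0 vs reported 327.0 → residual 0.0 km
  C: calculated 203.0 vs reported 203.0 → residual 0.0 km
  D: calculated 263.2 vs reported 328.1 → residual 64.9 km
A, B, C are mutually consistent (residuals ≈ 0); D is off by 64.9 km.

D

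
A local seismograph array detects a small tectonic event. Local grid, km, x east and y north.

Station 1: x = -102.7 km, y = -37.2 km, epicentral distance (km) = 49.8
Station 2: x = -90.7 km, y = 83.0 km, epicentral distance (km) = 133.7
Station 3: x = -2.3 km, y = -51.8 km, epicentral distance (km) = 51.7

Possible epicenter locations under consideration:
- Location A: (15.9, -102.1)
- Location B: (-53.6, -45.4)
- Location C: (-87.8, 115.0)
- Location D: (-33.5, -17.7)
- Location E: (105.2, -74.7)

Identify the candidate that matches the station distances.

For each candidate, compare |candidate − station| to the reported distance:
Location A: residuals Station 1 85.4, Station 2 79.9, Station 3 1.8 → max 85.4 km
Location B: residuals Station 1 0.0, Station 2 0.0, Station 3 0.0 → max 0.0 km
Location C: residuals Station 1 103.1, Station 2 101.6, Station 3 135.7 → max 135.7 km
Location D: residuals Station 1 22.1, Station 2 17.9, Station 3 5.5 → max 22.1 km
Location E: residuals Station 1 161.5, Station 2 117.8, Station 3 58.2 → max 161.5 km
Only Location B has all residuals ≈ 0.

Location B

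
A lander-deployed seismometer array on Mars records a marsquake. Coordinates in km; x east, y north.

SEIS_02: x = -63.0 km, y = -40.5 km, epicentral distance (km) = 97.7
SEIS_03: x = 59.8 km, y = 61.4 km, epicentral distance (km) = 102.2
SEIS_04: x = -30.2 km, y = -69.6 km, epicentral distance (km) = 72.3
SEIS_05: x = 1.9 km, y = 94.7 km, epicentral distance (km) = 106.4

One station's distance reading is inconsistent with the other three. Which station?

Solve using three stations at a time. Using SEIS_02, SEIS_03, SEIS_04 (subtract circle equations pairwise → linear system) gives (x, y) ≈ (34.7, -37.7).
Distances from that point to each station vs reported:
  SEIS_02: calculated 97.7 vs reported 97.7 → residual 0.0 km
  SEIS_03: calculated 102.2 vs reported 102.2 → residual 0.0 km
  SEIS_04: calculated 72.3 vs reported 72.3 → residual 0.0 km
  SEIS_05: calculated 136.3 vs reported 106.4 → residual 29.9 km
SEIS_02, SEIS_03, SEIS_04 are mutually consistent (residuals ≈ 0); SEIS_05 is off by 29.9 km.

SEIS_05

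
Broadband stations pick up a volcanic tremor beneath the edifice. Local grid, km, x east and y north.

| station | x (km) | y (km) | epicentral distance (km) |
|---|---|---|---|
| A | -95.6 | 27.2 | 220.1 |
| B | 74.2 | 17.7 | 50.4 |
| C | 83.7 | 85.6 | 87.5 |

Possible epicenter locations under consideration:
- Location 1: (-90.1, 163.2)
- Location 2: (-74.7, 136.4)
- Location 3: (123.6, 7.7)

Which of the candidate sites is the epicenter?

Location 3

For each candidate, compare |candidate − station| to the reported distance:
Location 1: residuals A 84.0, B 169.1, C 102.8 → max 169.1 km
Location 2: residuals A 108.9, B 140.0, C 78.8 → max 140.0 km
Location 3: residuals A 0.0, B 0.0, C 0.0 → max 0.0 km
Only Location 3 has all residuals ≈ 0.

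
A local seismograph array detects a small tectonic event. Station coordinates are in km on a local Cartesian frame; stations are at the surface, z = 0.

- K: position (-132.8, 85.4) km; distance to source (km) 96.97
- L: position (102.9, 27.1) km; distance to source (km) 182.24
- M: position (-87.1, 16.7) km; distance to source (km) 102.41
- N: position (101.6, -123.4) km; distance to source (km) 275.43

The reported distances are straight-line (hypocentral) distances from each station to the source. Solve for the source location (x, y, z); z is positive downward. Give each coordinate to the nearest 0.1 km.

(-55.9, 94.9, 58.3)

Each station gives a sphere (x−x_i)² + (y−y_i)² + z² = d_i² (stations at z=0).
Subtracting the K sphere from L and M: z² cancels, leaving linear equations in x and y:
471.4 x − 116.6 y = -37414.42
91.4 x − 137.4 y = -18148.33
Solving: x ≈ -55.895, y ≈ 94.902 km (keep extra digits for the depth step; rounded: -55.9, 94.9).
Then from the K sphere: z² = 96.97² − (x + 132.8)² − (y − 85.4)² with x = -55.895, y = 94.902, so z ≈ 58.297 ≈ 58.3 km.
Check against N (with the unrounded solution): distance 275.42 ≈ 275.43 km. ✓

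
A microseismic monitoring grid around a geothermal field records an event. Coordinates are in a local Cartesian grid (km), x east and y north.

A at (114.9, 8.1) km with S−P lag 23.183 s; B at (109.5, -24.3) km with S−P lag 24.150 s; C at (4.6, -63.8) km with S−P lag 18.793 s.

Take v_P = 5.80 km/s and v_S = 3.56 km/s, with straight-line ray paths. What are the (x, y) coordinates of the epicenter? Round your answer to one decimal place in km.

(-84.6, 84.7)

Distance from S−P lag: d = Δt · v_P v_S / (v_P − v_S) = Δt · (5.80·3.56)/(5.80−3.56) ≈ 9.2179·Δt.
So d_A = 213.70, d_B = 222.61, d_C = 173.23 km.
Circle about each station: (x − 114.9)² + (y − 8.1)² = 213.70²; (x − 109.5)² + (y + 24.3)² = 222.61²; (x − 4.6)² + (y + 63.8)² = 173.23².
Subtracting the A equation from the B and C equations removes the quadratic terms:
-10.8 x − 64.8 y = -4574.40
-220.6 x − 143.8 y = 6483.04
Solving the 2×2 system: x ≈ -84.6, y ≈ 84.7 km.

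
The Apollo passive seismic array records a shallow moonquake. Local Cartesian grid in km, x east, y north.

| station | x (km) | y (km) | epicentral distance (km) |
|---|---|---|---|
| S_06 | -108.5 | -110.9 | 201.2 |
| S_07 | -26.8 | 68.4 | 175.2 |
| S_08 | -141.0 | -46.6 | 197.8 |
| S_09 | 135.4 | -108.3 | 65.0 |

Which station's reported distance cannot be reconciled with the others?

S_08

Solve using three stations at a time. Using S_06, S_07, S_09 (subtract circle equations pairwise → linear system) gives (x, y) ≈ (87.3, -64.6).
Distances from that point to each station vs reported:
  S_06: calculated 201.2 vs reported 201.2 → residual 0.0 km
  S_07: calculated 175.2 vs reported 175.2 → residual 0.0 km
  S_08: calculated 229.0 vs reported 197.8 → residual 31.2 km
  S_09: calculated 65.0 vs reported 65.0 → residual 0.0 km
S_06, S_07, S_09 are mutually consistent (residuals ≈ 0); S_08 is off by 31.2 km.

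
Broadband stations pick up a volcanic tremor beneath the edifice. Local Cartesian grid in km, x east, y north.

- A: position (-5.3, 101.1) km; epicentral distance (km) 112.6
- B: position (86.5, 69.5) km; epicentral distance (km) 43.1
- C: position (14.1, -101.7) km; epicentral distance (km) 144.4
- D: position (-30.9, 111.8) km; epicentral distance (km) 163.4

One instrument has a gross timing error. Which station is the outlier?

Solve using three stations at a time. Using A, B, C (subtract circle equations pairwise → linear system) gives (x, y) ≈ (79.5, 27.0).
Distances from that point to each station vs reported:
  A: calculated 112.6 vs reported 112.6 → residual 0.0 km
  B: calculated 43.0 vs reported 43.1 → residual 0.1 km
  C: calculated 144.4 vs reported 144.4 → residual 0.0 km
  D: calculated 139.2 vs reported 163.4 → residual 24.2 km
A, B, C are mutually consistent (residuals ≈ 0); D is off by 24.2 km.

D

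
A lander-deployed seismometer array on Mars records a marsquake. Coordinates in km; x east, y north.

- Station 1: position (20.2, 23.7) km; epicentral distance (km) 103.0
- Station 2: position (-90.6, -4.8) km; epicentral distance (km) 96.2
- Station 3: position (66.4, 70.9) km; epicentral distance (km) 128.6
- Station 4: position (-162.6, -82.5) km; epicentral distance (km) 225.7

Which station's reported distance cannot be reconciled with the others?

Station 4

Solve using three stations at a time. Using Station 1, Station 2, Station 3 (subtract circle equations pairwise → linear system) gives (x, y) ≈ (-61.2, 86.8).
Distances from that point to each station vs reported:
  Station 1: calculated 103.0 vs reported 103.0 → residual 0.0 km
  Station 2: calculated 96.2 vs reported 96.2 → residual 0.0 km
  Station 3: calculated 128.6 vs reported 128.6 → residual 0.0 km
  Station 4: calculated 197.3 vs reported 225.7 → residual 28.4 km
Station 1, Station 2, Station 3 are mutually consistent (residuals ≈ 0); Station 4 is off by 28.4 km.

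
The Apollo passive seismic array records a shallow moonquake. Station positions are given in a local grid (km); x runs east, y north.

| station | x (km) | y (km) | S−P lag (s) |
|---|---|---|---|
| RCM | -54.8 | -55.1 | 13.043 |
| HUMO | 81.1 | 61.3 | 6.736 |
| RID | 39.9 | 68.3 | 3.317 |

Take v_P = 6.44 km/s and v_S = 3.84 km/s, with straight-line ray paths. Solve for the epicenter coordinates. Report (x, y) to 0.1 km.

x ≈ 19.3 km, y ≈ 44.4 km

Distance from S−P lag: d = Δt · v_P v_S / (v_P − v_S) = Δt · (6.44·3.84)/(6.44−3.84) ≈ 9.5114·Δt.
So d_RCM = 124.06, d_HUMO = 64.07, d_RID = 31.55 km.
Circle about each station: (x + 54.8)² + (y + 55.1)² = 124.06²; (x − 81.1)² + (y − 61.3)² = 64.07²; (x − 39.9)² + (y − 68.3)² = 31.55².
Subtracting the RCM equation from the HUMO and RID equations removes the quadratic terms:
271.8 x + 232.8 y = 15581.77
189.4 x + 246.8 y = 14613.33
Solving the 2×2 system: x ≈ 19.3, y ≈ 44.4 km.
Check against RCM (with the unrounded x, y): √((x + 54.8)²+(y + 55.1)²) = 124.06 ≈ 124.06 km. ✓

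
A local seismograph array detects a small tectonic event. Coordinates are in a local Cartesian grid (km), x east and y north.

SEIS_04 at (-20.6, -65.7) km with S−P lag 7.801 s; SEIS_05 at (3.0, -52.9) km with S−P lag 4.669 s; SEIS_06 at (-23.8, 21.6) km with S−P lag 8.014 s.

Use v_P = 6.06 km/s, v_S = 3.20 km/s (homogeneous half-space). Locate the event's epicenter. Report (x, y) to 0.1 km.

Distance from S−P lag: d = Δt · v_P v_S / (v_P − v_S) = Δt · (6.06·3.20)/(6.06−3.20) ≈ 6.7804·Δt.
So d_SEIS_04 = 52.89, d_SEIS_05 = 31.66, d_SEIS_06 = 54.34 km.
Circle about each station: (x + 20.6)² + (y + 65.7)² = 52.89²; (x − 3.0)² + (y + 52.9)² = 31.66²; (x + 23.8)² + (y − 21.6)² = 54.34².
Subtracting the SEIS_04 equation from the SEIS_05 and SEIS_06 equations removes the quadratic terms:
47.2 x + 25.6 y = -138.44
-6.4 x + 174.6 y = -3863.33
Solving the 2×2 system: x ≈ 8.9, y ≈ -21.8 km.

x ≈ 8.9 km, y ≈ -21.8 km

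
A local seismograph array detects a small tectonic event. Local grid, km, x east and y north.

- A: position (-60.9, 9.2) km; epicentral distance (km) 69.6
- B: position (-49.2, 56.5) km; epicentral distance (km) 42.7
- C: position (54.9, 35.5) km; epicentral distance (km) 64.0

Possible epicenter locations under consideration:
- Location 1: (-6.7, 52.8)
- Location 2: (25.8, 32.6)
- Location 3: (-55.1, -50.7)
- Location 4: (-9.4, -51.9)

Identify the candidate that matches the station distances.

Location 1

For each candidate, compare |candidate − station| to the reported distance:
Location 1: residuals A 0.0, B 0.0, C 0.0 → max 0.0 km
Location 2: residuals A 20.2, B 36.0, C 34.8 → max 36.0 km
Location 3: residuals A 9.4, B 64.7, C 75.8 → max 75.8 km
Location 4: residuals A 10.3, B 72.8, C 44.5 → max 72.8 km
Only Location 1 has all residuals ≈ 0.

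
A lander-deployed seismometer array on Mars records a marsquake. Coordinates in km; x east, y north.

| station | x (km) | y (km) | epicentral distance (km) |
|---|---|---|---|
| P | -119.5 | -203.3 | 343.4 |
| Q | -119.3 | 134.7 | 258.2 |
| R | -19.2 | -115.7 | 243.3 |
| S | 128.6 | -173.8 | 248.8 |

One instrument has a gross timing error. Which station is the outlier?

P

Solve using three stations at a time. Using Q, R, S (subtract circle equations pairwise → linear system) gives (x, y) ≈ (131.9, 75.0).
Distances from that point to each station vs reported:
  P: calculated 375.1 vs reported 343.4 → residual 31.7 km
  Q: calculated 258.2 vs reported 258.2 → residual 0.0 km
  R: calculated 243.3 vs reported 243.3 → residual 0.0 km
  S: calculated 248.8 vs reported 248.8 → residual 0.0 km
Q, R, S are mutually consistent (residuals ≈ 0); P is off by 31.7 km.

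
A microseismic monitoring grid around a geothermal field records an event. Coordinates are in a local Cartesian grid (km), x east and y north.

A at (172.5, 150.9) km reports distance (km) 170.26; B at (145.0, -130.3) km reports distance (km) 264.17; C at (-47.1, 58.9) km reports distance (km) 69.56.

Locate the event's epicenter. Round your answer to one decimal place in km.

Circle about each station: (x − 172.5)² + (y − 150.9)² = 170.26²; (x − 145.0)² + (y + 130.3)² = 264.17²; (x + 47.1)² + (y − 58.9)² = 69.56².
Subtracting the A equation from the B and C equations removes the quadratic terms:
-55.0 x − 562.4 y = -55321.29
-439.2 x − 184.0 y = -22689.57
Solving the 2×2 system: x ≈ 10.9, y ≈ 97.3 km.
Check against A (with the unrounded x, y): √((x − 172.5)²+(y − 150.9)²) = 170.26 ≈ 170.26 km. ✓

10.9 km east, 97.3 km north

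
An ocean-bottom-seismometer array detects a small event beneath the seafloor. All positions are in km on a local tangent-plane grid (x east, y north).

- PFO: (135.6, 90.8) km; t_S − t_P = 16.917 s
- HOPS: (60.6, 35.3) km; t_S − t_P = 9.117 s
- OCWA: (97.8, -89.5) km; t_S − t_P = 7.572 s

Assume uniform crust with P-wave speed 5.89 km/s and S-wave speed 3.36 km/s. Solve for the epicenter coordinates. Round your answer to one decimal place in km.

(85.3, -31.6)

Distance from S−P lag: d = Δt · v_P v_S / (v_P − v_S) = Δt · (5.89·3.36)/(5.89−3.36) ≈ 7.8223·Δt.
So d_PFO = 132.33, d_HOPS = 71.32, d_OCWA = 59.23 km.
Circle about each station: (x − 135.6)² + (y − 90.8)² = 132.33²; (x − 60.6)² + (y − 35.3)² = 71.32²; (x − 97.8)² + (y + 89.5)² = 59.23².
Subtracting the PFO equation from the HOPS and OCWA equations removes the quadratic terms:
-150.0 x − 111.0 y = -9288.86
-75.6 x − 360.6 y = 4946.13
Solving the 2×2 system: x ≈ 85.3, y ≈ -31.6 km.
Check against PFO (with the unrounded x, y): √((x − 135.6)²+(y − 90.8)²) = 132.33 ≈ 132.33 km. ✓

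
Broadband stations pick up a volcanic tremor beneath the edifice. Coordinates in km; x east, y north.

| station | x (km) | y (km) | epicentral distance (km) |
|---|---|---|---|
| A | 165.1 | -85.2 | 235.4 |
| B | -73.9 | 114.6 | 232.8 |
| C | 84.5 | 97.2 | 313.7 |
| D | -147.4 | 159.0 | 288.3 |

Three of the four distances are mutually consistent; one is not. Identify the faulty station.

Solve using three stations at a time. Using A, B, D (subtract circle equations pairwise → linear system) gives (x, y) ≈ (-67.7, -117.8).
Distances from that point to each station vs reported:
  A: calculated 235.1 vs reported 235.4 → residual 0.3 km
  B: calculated 232.5 vs reported 232.8 → residual 0.3 km
  C: calculated 263.4 vs reported 313.7 → residual 50.3 km
  D: calculated 288.0 vs reported 288.3 → residual 0.3 km
A, B, D are mutually consistent (residuals ≈ 0); C is off by 50.3 km.

C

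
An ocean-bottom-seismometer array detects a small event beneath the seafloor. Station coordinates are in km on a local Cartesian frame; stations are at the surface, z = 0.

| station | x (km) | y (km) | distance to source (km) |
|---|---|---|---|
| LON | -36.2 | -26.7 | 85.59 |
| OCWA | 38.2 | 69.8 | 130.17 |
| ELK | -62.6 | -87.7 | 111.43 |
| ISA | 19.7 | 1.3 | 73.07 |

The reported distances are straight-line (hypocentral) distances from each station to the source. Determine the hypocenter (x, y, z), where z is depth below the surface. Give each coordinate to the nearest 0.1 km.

x ≈ 27.6 km, y ≈ -48.8 km, depth ≈ 52.6 km

Each station gives a sphere (x−x_i)² + (y−y_i)² + z² = d_i² (stations at z=0).
Subtracting the LON sphere from OCWA and ELK: z² cancels, leaving linear equations in x and y:
148.8 x + 193.0 y = -5310.63
-52.8 x − 122.0 y = 4495.72
Solving: x ≈ 27.599, y ≈ -48.795 km (keep extra digits for the depth step; rounded: 27.6, -48.8).
Then from the LON sphere: z² = 85.59² − (x + 36.2)² − (y + 26.7)² with x = 27.599, y = -48.795, so z ≈ 52.604 ≈ 52.6 km.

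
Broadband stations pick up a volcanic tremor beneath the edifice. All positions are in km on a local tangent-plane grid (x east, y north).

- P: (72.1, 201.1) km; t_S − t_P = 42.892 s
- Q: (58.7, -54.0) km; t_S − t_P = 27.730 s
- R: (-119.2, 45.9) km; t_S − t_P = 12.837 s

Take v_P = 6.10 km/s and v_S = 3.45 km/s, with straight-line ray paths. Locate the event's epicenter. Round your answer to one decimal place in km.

Distance from S−P lag: d = Δt · v_P v_S / (v_P − v_S) = Δt · (6.10·3.45)/(6.10−3.45) ≈ 7.9415·Δt.
So d_P = 340.63, d_Q = 220.22, d_R = 101.95 km.
Circle about each station: (x − 72.1)² + (y − 201.1)² = 340.63²; (x − 58.7)² + (y + 54.0)² = 220.22²; (x + 119.2)² + (y − 45.9)² = 101.95².
Subtracting the P equation from the Q and R equations removes the quadratic terms:
-26.8 x − 510.2 y = 28254.02
-382.6 x − 310.4 y = 76310.82
Solving the 2×2 system: x ≈ -161.4, y ≈ -46.9 km.

x ≈ -161.4 km, y ≈ -46.9 km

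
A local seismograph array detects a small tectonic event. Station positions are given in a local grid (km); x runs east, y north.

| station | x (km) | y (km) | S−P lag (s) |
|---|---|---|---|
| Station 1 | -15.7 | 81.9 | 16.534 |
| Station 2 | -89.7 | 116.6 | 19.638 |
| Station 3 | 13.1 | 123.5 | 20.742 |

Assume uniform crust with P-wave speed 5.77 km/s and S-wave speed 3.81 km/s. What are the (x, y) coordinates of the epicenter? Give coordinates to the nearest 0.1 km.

Distance from S−P lag: d = Δt · v_P v_S / (v_P − v_S) = Δt · (5.77·3.81)/(5.77−3.81) ≈ 11.2162·Δt.
So d_Station 1 = 185.45, d_Station 2 = 220.26, d_Station 3 = 232.65 km.
Circle about each station: (x + 15.7)² + (y − 81.9)² = 185.45²; (x + 89.7)² + (y − 116.6)² = 220.26²; (x − 13.1)² + (y − 123.5)² = 232.65².
Subtracting pairs of circle equations eliminates x²+y² and gives linear equations (the radical axes):
-148.0 x + 69.4 y = 564.78
57.6 x + 83.2 y = -11264.56
Solving the 2×2 system: x ≈ -50.8, y ≈ -100.2 km.

-50.8 km east, -100.2 km north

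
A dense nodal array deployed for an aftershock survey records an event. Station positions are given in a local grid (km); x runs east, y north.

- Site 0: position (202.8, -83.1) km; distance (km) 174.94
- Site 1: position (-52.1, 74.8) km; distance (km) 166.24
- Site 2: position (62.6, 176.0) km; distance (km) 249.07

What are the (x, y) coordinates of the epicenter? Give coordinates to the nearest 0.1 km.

x ≈ 28.3 km, y ≈ -70.7 km

Circle about each station: (x − 202.8)² + (y + 83.1)² = 174.94²; (x + 52.1)² + (y − 74.8)² = 166.24²; (x − 62.6)² + (y − 176.0)² = 249.07².
Subtracting pairs of circle equations eliminates x²+y² and gives linear equations (the radical axes):
-509.8 x + 315.8 y = -36755.73
-280.4 x + 518.2 y = -44570.55
Solving the 2×2 system: x ≈ 28.3, y ≈ -70.7 km.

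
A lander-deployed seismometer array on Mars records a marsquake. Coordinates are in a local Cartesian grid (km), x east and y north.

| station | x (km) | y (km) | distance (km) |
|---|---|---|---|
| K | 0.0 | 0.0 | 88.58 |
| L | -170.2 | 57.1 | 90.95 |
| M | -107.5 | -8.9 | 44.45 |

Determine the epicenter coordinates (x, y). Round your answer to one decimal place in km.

Circle about each station: x² + y² = 88.58²; (x + 170.2)² + (y − 57.1)² = 90.95²; (x + 107.5)² + (y + 8.9)² = 44.45².
Subtracting pairs of circle equations eliminates x²+y² and gives linear equations (the radical axes):
-340.4 x + 114.2 y = 31802.96
-215.0 x − 17.8 y = 17506.07
Solving the 2×2 system: x ≈ -83.8, y ≈ 28.7 km.
Check against K (with the unrounded x, y): √(x²+y²) = 88.58 ≈ 88.58 km. ✓

x ≈ -83.8 km, y ≈ 28.7 km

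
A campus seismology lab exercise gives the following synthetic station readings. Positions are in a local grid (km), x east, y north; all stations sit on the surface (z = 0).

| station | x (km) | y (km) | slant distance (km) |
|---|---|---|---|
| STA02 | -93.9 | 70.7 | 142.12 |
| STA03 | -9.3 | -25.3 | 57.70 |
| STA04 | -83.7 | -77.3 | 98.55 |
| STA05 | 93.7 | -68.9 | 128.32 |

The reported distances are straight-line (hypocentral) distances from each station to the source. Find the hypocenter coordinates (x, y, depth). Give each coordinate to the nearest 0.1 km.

Each station gives a sphere (x−x_i)² + (y−y_i)² + z² = d_i² (stations at z=0).
Subtracting the STA02 sphere from STA03 and STA04: z² cancels, leaving linear equations in x and y:
169.2 x − 192.0 y = 3779.68
20.4 x − 296.0 y = 9651.27
Solving: x ≈ -15.905, y ≈ -33.702 km (keep extra digits for the depth step; rounded: -15.9, -33.7).
Then from the STA02 sphere: z² = 142.12² − (x + 93.9)² − (y − 70.7)² with x = -15.905, y = -33.702, so z ≈ 56.702 ≈ 56.7 km.
Check against STA05 (with the unrounded solution): distance 128.32 ≈ 128.32 km. ✓

x ≈ -15.9 km, y ≈ -33.7 km, depth ≈ 56.7 km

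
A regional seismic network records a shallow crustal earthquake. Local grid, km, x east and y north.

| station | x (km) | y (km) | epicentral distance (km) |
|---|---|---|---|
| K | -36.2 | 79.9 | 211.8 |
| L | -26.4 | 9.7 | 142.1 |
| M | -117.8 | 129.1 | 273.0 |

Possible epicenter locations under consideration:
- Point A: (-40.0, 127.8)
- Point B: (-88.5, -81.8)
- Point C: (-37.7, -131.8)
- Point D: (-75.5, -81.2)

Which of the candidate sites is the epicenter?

For each candidate, compare |candidate − station| to the reported distance:
Point A: residuals K 163.7, L 23.2, M 195.2 → max 195.2 km
Point B: residuals K 41.9, L 31.5, M 60.1 → max 60.1 km
Point C: residuals K 0.1, L 0.1, M 0.1 → max 0.1 km
Point D: residuals K 46.0, L 38.8, M 58.5 → max 58.5 km
Only Point C has all residuals ≈ 0.

Point C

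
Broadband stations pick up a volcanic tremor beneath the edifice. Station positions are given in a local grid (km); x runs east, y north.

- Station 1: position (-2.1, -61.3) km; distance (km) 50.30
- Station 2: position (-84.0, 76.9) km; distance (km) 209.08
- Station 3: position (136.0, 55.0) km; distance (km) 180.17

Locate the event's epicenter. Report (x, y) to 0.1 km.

(35.6, -94.6)

Circle about each station: (x + 2.1)² + (y + 61.3)² = 50.30²; (x + 84.0)² + (y − 76.9)² = 209.08²; (x − 136.0)² + (y − 55.0)² = 180.17².
Subtracting pairs of circle equations eliminates x²+y² and gives linear equations (the radical axes):
-163.8 x + 276.4 y = -31976.85
276.2 x + 232.6 y = -12172.24
Solving the 2×2 system: x ≈ 35.6, y ≈ -94.6 km.
Check against Station 1 (with the unrounded x, y): √((x + 2.1)²+(y + 61.3)²) = 50.29 ≈ 50.30 km. ✓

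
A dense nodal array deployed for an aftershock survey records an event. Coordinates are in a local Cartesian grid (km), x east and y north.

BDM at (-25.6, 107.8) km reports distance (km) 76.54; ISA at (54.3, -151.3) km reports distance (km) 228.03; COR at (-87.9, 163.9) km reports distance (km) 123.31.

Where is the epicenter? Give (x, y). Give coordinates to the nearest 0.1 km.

-65.7 km east, 42.6 km north

Circle about each station: (x + 25.6)² + (y − 107.8)² = 76.54²; (x − 54.3)² + (y + 151.3)² = 228.03²; (x + 87.9)² + (y − 163.9)² = 123.31².
Subtracting the BDM equation from the ISA and COR equations removes the quadratic terms:
159.8 x − 518.2 y = -32575.33
-124.6 x + 112.2 y = 12966.44
Solving the 2×2 system: x ≈ -65.7, y ≈ 42.6 km.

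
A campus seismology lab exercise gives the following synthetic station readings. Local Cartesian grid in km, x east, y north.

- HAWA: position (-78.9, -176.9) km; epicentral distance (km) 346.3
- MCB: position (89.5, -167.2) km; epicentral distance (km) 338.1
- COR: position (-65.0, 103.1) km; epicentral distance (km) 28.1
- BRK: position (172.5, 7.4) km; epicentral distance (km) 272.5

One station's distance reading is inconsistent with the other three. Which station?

HAWA

Solve using three stations at a time. Using MCB, COR, BRK (subtract circle equations pairwise → linear system) gives (x, y) ≈ (-70.5, 130.6).
Distances from that point to each station vs reported:
  HAWA: calculated 307.6 vs reported 346.3 → residual 38.7 km
  MCB: calculated 338.1 vs reported 338.1 → residual 0.0 km
  COR: calculated 28.1 vs reported 28.1 → residual 0.0 km
  BRK: calculated 272.5 vs reported 272.5 → residual 0.0 km
MCB, COR, BRK are mutually consistent (residuals ≈ 0); HAWA is off by 38.7 km.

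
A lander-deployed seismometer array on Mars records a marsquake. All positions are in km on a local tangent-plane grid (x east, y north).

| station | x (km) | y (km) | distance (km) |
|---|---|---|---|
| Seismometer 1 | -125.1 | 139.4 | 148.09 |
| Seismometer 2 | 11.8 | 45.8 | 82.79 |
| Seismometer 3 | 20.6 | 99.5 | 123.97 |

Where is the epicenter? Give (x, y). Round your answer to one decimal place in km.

-60.8 km east, 6.0 km north

Circle about each station: (x + 125.1)² + (y − 139.4)² = 148.09²; (x − 11.8)² + (y − 45.8)² = 82.79²; (x − 20.6)² + (y − 99.5)² = 123.97².
Subtracting the Seismometer 1 equation from the Seismometer 2 and Seismometer 3 equations removes the quadratic terms:
273.8 x − 187.2 y = -17769.03
291.4 x − 79.8 y = -18195.67
Solving the 2×2 system: x ≈ -60.8, y ≈ 6.0 km.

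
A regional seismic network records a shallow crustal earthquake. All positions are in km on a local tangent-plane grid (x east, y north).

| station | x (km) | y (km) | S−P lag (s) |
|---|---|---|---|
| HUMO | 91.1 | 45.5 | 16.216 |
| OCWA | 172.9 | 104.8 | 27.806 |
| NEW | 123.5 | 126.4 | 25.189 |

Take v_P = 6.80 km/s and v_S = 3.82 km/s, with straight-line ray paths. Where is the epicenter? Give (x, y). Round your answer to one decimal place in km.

(-24.6, -35.7)

Distance from S−P lag: d = Δt · v_P v_S / (v_P − v_S) = Δt · (6.80·3.82)/(6.80−3.82) ≈ 8.7168·Δt.
So d_HUMO = 141.35, d_OCWA = 242.38, d_NEW = 219.57 km.
Circle about each station: (x − 91.1)² + (y − 45.5)² = 141.35²; (x − 172.9)² + (y − 104.8)² = 242.38²; (x − 123.5)² + (y − 126.4)² = 219.57².
Subtracting pairs of circle equations eliminates x²+y² and gives linear equations (the radical axes):
163.6 x + 118.6 y = -8260.25
64.8 x + 161.8 y = -7371.41
Solving the 2×2 system: x ≈ -24.6, y ≈ -35.7 km.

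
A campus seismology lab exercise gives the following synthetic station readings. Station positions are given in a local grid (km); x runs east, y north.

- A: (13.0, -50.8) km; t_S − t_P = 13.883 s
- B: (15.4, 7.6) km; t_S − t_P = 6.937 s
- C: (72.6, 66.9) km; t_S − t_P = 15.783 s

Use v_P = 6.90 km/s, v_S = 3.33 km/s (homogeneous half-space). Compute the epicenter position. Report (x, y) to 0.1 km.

(-22.5, 31.2)

Distance from S−P lag: d = Δt · v_P v_S / (v_P − v_S) = Δt · (6.90·3.33)/(6.90−3.33) ≈ 6.4361·Δt.
So d_A = 89.35, d_B = 44.65, d_C = 101.58 km.
Circle about each station: (x − 13.0)² + (y + 50.8)² = 89.35²; (x − 15.4)² + (y − 7.6)² = 44.65²; (x − 72.6)² + (y − 66.9)² = 101.58².
Subtracting the A equation from the B and C equations removes the quadratic terms:
4.8 x + 116.8 y = 3535.08
119.2 x + 235.4 y = 4661.66
Solving the 2×2 system: x ≈ -22.5, y ≈ 31.2 km.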